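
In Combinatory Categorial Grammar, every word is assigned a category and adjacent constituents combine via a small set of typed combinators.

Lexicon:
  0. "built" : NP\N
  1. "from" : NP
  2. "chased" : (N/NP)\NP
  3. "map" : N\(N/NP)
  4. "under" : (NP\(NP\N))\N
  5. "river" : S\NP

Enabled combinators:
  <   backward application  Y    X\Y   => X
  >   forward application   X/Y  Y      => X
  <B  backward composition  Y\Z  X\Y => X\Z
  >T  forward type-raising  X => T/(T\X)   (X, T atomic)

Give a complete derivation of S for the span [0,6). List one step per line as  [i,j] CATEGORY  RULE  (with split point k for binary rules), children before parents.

[0,6] S   <
  [0,5] NP   <
    [0,1] "built" : NP\N
    [1,5] NP\(NP\N)   <
      [1,4] N   <
        [1,2] "from" : NP
        [2,4] N\NP   <B
          [2,3] "chased" : (N/NP)\NP
          [3,4] "map" : N\(N/NP)
      [4,5] "under" : (NP\(NP\N))\N
  [5,6] "river" : S\NP

[0,1] NP\N  lex  "built"
[1,2] NP  lex  "from"
[2,3] (N/NP)\NP  lex  "chased"
[3,4] N\(N/NP)  lex  "map"
[2,4] N\NP  <B  k=3
[1,4] N  <  k=2
[4,5] (NP\(NP\N))\N  lex  "under"
[1,5] NP\(NP\N)  <  k=4
[0,5] NP  <  k=1
[5,6] S\NP  lex  "river"
[0,6] S  <  k=5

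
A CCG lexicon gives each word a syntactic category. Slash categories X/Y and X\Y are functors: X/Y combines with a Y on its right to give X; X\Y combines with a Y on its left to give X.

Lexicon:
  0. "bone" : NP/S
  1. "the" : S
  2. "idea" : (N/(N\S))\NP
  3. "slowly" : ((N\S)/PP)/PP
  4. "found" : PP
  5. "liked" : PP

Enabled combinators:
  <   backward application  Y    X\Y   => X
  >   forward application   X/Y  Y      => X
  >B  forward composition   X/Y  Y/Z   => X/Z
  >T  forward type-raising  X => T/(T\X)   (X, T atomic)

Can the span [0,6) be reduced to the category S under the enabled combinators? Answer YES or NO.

NP/S S (N/(N\S))\NP ((N\S)/PP)/PP PP PP
CKY chart[0,6] = {N, N/(N\N), N/(PP\PP), NP/(NP\N), PP/(PP\N), S/(S\N)}; S ∉ chart

NO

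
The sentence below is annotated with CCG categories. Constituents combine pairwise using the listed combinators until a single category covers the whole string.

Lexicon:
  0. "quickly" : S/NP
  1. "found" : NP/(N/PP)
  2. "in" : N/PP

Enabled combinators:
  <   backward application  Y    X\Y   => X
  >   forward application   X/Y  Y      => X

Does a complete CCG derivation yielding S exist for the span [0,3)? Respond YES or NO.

YES

[0,3] S   >
  [0,1] "quickly" : S/NP
  [1,3] NP   >
    [1,2] "found" : NP/(N/PP)
    [2,3] "in" : N/PP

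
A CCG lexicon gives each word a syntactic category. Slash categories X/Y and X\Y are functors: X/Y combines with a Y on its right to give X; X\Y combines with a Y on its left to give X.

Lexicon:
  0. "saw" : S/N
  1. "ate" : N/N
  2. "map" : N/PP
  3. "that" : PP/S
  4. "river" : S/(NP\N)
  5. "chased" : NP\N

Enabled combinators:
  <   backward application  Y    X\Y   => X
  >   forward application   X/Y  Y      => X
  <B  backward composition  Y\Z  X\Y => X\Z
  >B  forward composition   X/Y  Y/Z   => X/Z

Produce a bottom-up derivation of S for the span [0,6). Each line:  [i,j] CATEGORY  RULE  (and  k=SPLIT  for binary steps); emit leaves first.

[0,1] S/N  lex  "saw"
[1,2] N/N  lex  "ate"
[0,2] S/N  >B  k=1
[2,3] N/PP  lex  "map"
[3,4] PP/S  lex  "that"
[2,4] N/S  >B  k=3
[4,5] S/(NP\N)  lex  "river"
[5,6] NP\N  lex  "chased"
[4,6] S  >  k=5
[2,6] N  >  k=4
[0,6] S  >  k=2

[0,6] S   >
  [0,2] S/N   >B
    [0,1] "saw" : S/N
    [1,2] "ate" : N/N
  [2,6] N   >
    [2,4] N/S   >B
      [2,3] "map" : N/PP
      [3,4] "that" : PP/S
    [4,6] S   >
      [4,5] "river" : S/(NP\N)
      [5,6] "chased" : NP\N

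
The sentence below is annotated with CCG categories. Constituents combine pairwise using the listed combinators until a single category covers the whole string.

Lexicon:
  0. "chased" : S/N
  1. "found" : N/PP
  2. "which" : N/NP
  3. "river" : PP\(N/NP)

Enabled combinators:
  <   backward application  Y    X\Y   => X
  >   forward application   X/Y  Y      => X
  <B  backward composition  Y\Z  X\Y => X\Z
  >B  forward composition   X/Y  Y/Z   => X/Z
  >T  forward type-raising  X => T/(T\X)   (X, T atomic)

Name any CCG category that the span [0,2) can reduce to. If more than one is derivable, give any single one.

[0,4] S   >
  [0,2] S/PP   >B
    [0,1] "chased" : S/N
    [1,2] "found" : N/PP
  [2,4] PP   <
    [2,3] "which" : N/NP
    [3,4] "river" : PP\(N/NP)

S/PP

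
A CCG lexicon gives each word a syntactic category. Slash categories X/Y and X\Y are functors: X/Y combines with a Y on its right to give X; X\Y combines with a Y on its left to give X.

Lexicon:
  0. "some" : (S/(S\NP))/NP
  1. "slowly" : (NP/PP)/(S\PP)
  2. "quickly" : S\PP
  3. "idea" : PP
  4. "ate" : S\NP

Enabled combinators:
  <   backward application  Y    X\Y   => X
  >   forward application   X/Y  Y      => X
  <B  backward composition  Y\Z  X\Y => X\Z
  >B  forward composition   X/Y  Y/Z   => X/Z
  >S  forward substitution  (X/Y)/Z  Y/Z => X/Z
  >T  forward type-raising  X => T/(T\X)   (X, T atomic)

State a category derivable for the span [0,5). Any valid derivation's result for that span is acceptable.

S

[0,5] S   >
  [0,4] S/(S\NP)   >
    [0,1] "some" : (S/(S\NP))/NP
    [1,4] NP   >
      [1,3] NP/PP   >
        [1,2] "slowly" : (NP/PP)/(S\PP)
        [2,3] "quickly" : S\PP
      [3,4] "idea" : PP
  [4,5] "ate" : S\NP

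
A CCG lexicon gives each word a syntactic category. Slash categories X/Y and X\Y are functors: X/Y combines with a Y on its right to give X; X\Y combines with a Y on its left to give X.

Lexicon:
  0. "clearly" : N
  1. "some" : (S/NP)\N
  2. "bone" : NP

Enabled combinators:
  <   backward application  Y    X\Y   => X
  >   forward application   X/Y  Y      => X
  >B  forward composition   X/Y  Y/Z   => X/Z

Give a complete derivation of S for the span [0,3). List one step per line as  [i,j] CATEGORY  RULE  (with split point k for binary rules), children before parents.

[0,3] S   >
  [0,2] S/NP   <
    [0,1] "clearly" : N
    [1,2] "some" : (S/NP)\N
  [2,3] "bone" : NP

[0,1] N  lex  "clearly"
[1,2] (S/NP)\N  lex  "some"
[0,2] S/NP  <  k=1
[2,3] NP  lex  "bone"
[0,3] S  >  k=2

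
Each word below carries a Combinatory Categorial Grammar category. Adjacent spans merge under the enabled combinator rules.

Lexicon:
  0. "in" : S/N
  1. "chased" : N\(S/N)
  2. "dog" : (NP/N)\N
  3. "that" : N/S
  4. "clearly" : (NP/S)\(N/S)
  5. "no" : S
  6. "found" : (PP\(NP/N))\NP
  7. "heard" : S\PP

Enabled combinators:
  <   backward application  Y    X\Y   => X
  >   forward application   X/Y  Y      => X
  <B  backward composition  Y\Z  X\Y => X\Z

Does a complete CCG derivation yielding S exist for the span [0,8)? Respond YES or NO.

YES

[0,8] S   <
  [0,7] PP   <
    [0,2] N   <
      [0,1] "in" : S/N
      [1,2] "chased" : N\(S/N)
    [2,7] PP\N   <B
      [2,3] "dog" : (NP/N)\N
      [3,7] PP\(NP/N)   <
        [3,6] NP   >
          [3,5] NP/S   <
            [3,4] "that" : N/S
            [4,5] "clearly" : (NP/S)\(N/S)
          [5,6] "no" : S
        [6,7] "found" : (PP\(NP/N))\NP
  [7,8] "heard" : S\PP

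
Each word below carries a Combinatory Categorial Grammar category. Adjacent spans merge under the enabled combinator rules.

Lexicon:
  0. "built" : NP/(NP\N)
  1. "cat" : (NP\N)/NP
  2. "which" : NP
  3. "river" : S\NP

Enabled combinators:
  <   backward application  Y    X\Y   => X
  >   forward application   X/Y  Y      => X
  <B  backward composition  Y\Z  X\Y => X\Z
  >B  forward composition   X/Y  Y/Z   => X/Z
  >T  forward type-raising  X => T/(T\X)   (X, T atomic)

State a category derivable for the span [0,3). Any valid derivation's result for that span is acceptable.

NP

[0,4] S   <
  [0,3] NP   >
    [0,1] "built" : NP/(NP\N)
    [1,3] NP\N   >
      [1,2] "cat" : (NP\N)/NP
      [2,3] "which" : NP
  [3,4] "river" : S\NP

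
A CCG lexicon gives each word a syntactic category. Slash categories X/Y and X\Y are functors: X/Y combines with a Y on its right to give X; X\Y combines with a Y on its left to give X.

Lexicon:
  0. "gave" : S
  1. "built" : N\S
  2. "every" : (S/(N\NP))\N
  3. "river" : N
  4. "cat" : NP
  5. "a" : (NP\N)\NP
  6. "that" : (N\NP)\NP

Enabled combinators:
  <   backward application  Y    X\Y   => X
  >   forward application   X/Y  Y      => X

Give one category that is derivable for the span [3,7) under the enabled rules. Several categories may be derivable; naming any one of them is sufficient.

N\NP

[0,7] S   >
  [0,3] S/(N\NP)   <
    [0,2] N   <
      [0,1] "gave" : S
      [1,2] "built" : N\S
    [2,3] "every" : (S/(N\NP))\N
  [3,7] N\NP   <
    [3,6] NP   <
      [3,4] "river" : N
      [4,6] NP\N   <
        [4,5] "cat" : NP
        [5,6] "a" : (NP\N)\NP
    [6,7] "that" : (N\NP)\NP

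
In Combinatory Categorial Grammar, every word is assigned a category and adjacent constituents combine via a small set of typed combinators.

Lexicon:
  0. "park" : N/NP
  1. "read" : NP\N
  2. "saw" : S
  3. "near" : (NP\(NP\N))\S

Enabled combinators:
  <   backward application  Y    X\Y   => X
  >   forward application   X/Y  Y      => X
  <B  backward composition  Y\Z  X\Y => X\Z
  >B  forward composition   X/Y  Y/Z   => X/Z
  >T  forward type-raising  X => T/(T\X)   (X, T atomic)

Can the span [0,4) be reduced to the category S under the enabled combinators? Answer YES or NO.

NO

N/NP NP\N S (NP\(NP\N))\S
CKY chart[0,4] = {N, N/(NP\NP), N/(N\N), NP/(NP\N), PP/(PP\N), S/(S\N)}; S ∉ chart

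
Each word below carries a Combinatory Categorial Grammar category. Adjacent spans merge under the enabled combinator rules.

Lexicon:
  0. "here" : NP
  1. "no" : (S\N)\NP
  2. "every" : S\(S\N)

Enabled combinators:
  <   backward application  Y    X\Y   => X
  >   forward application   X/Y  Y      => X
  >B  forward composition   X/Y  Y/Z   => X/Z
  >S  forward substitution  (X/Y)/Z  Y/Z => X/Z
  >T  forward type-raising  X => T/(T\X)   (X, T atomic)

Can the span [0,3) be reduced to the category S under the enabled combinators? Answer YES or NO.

[0,3] S   <
  [0,2] S\N   <
    [0,1] "here" : NP
    [1,2] "no" : (S\N)\NP
  [2,3] "every" : S\(S\N)

YES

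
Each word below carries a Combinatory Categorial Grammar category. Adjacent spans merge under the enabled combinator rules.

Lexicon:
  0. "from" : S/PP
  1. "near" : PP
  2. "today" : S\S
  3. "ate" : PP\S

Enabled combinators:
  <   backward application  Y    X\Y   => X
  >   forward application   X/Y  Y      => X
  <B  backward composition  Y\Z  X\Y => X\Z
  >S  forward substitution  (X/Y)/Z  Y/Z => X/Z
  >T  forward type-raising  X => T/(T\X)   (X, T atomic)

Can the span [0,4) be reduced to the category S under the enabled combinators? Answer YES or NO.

S/PP PP S\S PP\S
CKY chart[0,4] = {N/(N\PP), NP/(NP\PP), PP, PP/(PP\PP), S/(S\PP)}; S ∉ chart

NO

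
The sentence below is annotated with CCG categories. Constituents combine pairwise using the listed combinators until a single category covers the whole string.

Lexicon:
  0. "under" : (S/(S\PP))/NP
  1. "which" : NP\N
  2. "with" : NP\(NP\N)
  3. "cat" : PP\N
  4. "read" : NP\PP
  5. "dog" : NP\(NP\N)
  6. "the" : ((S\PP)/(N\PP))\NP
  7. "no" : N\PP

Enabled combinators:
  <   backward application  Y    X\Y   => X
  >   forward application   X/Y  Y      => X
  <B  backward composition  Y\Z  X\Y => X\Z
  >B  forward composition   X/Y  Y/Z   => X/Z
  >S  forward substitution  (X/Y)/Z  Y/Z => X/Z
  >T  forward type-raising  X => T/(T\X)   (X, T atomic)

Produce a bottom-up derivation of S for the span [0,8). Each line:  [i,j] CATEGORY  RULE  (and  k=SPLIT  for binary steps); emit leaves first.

[0,1] (S/(S\PP))/NP  lex  "under"
[1,2] NP\N  lex  "which"
[2,3] NP\(NP\N)  lex  "with"
[1,3] NP  <  k=2
[0,3] S/(S\PP)  >  k=1
[3,4] PP\N  lex  "cat"
[4,5] NP\PP  lex  "read"
[3,5] NP\N  <B  k=4
[5,6] NP\(NP\N)  lex  "dog"
[3,6] NP  <  k=5
[6,7] ((S\PP)/(N\PP))\NP  lex  "the"
[3,7] (S\PP)/(N\PP)  <  k=6
[7,8] N\PP  lex  "no"
[3,8] S\PP  >  k=7
[0,8] S  >  k=3

[0,8] S   >
  [0,3] S/(S\PP)   >
    [0,1] "under" : (S/(S\PP))/NP
    [1,3] NP   <
      [1,2] "which" : NP\N
      [2,3] "with" : NP\(NP\N)
  [3,8] S\PP   >
    [3,7] (S\PP)/(N\PP)   <
      [3,6] NP   <
        [3,5] NP\N   <B
          [3,4] "cat" : PP\N
          [4,5] "read" : NP\PP
        [5,6] "dog" : NP\(NP\N)
      [6,7] "the" : ((S\PP)/(N\PP))\NP
    [7,8] "no" : N\PP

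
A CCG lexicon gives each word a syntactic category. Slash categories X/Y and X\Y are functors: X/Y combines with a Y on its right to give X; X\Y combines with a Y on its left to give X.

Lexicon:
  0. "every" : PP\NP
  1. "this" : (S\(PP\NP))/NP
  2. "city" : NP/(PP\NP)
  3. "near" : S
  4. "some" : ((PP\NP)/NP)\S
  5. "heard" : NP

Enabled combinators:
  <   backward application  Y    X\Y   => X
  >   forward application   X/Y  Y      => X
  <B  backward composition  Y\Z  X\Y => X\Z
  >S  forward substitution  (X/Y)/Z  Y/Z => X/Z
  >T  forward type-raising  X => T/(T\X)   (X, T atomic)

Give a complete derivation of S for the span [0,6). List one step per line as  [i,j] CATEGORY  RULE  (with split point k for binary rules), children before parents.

[0,6] S   <
  [0,1] "every" : PP\NP
  [1,6] S\(PP\NP)   >
    [1,2] "this" : (S\(PP\NP))/NP
    [2,6] NP   >
      [2,3] "city" : NP/(PP\NP)
      [3,6] PP\NP   >
        [3,5] (PP\NP)/NP   <
          [3,4] "near" : S
          [4,5] "some" : ((PP\NP)/NP)\S
        [5,6] "heard" : NP

[0,1] PP\NP  lex  "every"
[1,2] (S\(PP\NP))/NP  lex  "this"
[2,3] NP/(PP\NP)  lex  "city"
[3,4] S  lex  "near"
[4,5] ((PP\NP)/NP)\S  lex  "some"
[3,5] (PP\NP)/NP  <  k=4
[5,6] NP  lex  "heard"
[3,6] PP\NP  >  k=5
[2,6] NP  >  k=3
[1,6] S\(PP\NP)  >  k=2
[0,6] S  <  k=1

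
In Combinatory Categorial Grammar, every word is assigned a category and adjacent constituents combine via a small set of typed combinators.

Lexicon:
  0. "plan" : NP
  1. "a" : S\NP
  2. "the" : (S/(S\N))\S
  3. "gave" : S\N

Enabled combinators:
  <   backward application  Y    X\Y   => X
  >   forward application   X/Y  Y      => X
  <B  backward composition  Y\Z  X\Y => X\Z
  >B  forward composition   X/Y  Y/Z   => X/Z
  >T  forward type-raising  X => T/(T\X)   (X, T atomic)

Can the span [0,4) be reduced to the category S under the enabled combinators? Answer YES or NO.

[0,4] S   >
  [0,3] S/(S\N)   <
    [0,2] S   >
      [0,1] S/(S\NP)   >T
        [0,1] "plan" : NP
      [1,2] "a" : S\NP
    [2,3] "the" : (S/(S\N))\S
  [3,4] "gave" : S\N

YES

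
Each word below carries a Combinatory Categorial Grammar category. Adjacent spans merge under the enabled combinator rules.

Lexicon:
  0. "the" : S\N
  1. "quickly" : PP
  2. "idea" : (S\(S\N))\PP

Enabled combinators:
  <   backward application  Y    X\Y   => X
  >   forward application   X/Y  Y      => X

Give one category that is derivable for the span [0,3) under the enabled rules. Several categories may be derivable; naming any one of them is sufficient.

[0,3] S   <
  [0,1] "the" : S\N
  [1,3] S\(S\N)   <
    [1,2] "quickly" : PP
    [2,3] "idea" : (S\(S\N))\PP

S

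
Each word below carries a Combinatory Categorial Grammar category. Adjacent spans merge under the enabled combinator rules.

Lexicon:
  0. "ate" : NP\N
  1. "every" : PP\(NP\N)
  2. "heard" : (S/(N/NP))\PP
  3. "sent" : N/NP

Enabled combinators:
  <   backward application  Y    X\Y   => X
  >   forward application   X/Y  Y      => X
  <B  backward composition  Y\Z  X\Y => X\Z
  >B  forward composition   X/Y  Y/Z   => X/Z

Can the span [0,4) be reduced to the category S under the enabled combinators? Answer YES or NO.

YES

[0,4] S   >
  [0,3] S/(N/NP)   <
    [0,2] PP   <
      [0,1] "ate" : NP\N
      [1,2] "every" : PP\(NP\N)
    [2,3] "heard" : (S/(N/NP))\PP
  [3,4] "sent" : N/NP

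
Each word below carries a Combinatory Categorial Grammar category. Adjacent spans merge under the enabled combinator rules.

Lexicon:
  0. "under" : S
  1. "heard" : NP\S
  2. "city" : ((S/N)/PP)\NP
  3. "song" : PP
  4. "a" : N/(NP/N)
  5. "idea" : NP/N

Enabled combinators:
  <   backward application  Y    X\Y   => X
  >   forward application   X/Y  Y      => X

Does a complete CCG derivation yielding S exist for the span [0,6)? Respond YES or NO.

YES

[0,6] S   >
  [0,4] S/N   >
    [0,3] (S/N)/PP   <
      [0,2] NP   <
        [0,1] "under" : S
        [1,2] "heard" : NP\S
      [2,3] "city" : ((S/N)/PP)\NP
    [3,4] "song" : PP
  [4,6] N   >
    [4,5] "a" : N/(NP/N)
    [5,6] "idea" : NP/N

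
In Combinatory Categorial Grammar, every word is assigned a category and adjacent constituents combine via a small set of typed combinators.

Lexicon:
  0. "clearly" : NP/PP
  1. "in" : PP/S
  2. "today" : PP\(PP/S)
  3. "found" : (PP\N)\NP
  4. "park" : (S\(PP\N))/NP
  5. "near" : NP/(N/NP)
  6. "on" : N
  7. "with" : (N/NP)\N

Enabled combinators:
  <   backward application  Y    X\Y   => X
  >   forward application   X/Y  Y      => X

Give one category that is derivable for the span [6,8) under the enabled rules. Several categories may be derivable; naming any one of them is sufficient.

[0,8] S   <
  [0,4] PP\N   <
    [0,3] NP   >
      [0,1] "clearly" : NP/PP
      [1,3] PP   <
        [1,2] "in" : PP/S
        [2,3] "today" : PP\(PP/S)
    [3,4] "found" : (PP\N)\NP
  [4,8] S\(PP\N)   >
    [4,5] "park" : (S\(PP\N))/NP
    [5,8] NP   >
      [5,6] "near" : NP/(N/NP)
      [6,8] N/NP   <
        [6,7] "on" : N
        [7,8] "with" : (N/NP)\N

N/NP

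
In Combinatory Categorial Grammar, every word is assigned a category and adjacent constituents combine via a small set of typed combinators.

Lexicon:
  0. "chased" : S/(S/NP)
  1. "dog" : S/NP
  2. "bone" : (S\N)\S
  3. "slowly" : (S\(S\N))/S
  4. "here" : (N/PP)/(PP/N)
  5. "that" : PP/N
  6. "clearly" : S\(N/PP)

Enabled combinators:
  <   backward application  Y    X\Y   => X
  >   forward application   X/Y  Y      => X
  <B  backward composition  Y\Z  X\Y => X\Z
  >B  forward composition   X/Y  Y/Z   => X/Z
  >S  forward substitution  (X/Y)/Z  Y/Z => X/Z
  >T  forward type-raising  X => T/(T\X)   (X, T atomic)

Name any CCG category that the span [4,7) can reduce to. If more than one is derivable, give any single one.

[0,7] S   <
  [0,3] S\N   <
    [0,2] S   >
      [0,1] "chased" : S/(S/NP)
      [1,2] "dog" : S/NP
    [2,3] "bone" : (S\N)\S
  [3,7] S\(S\N)   >
    [3,4] "slowly" : (S\(S\N))/S
    [4,7] S   <
      [4,6] N/PP   >
        [4,5] "here" : (N/PP)/(PP/N)
        [5,6] "that" : PP/N
      [6,7] "clearly" : S\(N/PP)

S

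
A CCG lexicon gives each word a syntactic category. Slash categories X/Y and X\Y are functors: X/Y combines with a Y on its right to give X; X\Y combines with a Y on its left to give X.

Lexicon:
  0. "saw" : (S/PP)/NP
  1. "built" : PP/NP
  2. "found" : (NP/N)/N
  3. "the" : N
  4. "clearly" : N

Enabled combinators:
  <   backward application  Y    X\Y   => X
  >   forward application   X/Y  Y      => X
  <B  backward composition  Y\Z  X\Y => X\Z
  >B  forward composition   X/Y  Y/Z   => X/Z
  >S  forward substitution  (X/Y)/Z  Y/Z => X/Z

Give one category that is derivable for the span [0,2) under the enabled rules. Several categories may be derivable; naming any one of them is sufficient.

S/NP

[0,5] S   >
  [0,2] S/NP   >S
    [0,1] "saw" : (S/PP)/NP
    [1,2] "built" : PP/NP
  [2,5] NP   >
    [2,4] NP/N   >
      [2,3] "found" : (NP/N)/N
      [3,4] "the" : N
    [4,5] "clearly" : N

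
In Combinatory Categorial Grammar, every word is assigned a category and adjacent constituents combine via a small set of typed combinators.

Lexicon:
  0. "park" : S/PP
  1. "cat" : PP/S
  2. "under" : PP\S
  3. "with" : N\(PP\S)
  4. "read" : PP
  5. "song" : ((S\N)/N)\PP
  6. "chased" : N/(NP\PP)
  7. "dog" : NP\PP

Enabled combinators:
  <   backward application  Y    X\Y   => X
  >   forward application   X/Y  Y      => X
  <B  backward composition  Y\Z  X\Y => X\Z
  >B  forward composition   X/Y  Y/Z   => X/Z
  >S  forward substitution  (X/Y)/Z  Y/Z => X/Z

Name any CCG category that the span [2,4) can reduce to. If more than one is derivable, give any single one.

[0,8] S   >
  [0,1] "park" : S/PP
  [1,8] PP   >
    [1,2] "cat" : PP/S
    [2,8] S   <
      [2,4] N   <
        [2,3] "under" : PP\S
        [3,4] "with" : N\(PP\S)
      [4,8] S\N   >
        [4,6] (S\N)/N   <
          [4,5] "read" : PP
          [5,6] "song" : ((S\N)/N)\PP
        [6,8] N   >
          [6,7] "chased" : N/(NP\PP)
          [7,8] "dog" : NP\PP

N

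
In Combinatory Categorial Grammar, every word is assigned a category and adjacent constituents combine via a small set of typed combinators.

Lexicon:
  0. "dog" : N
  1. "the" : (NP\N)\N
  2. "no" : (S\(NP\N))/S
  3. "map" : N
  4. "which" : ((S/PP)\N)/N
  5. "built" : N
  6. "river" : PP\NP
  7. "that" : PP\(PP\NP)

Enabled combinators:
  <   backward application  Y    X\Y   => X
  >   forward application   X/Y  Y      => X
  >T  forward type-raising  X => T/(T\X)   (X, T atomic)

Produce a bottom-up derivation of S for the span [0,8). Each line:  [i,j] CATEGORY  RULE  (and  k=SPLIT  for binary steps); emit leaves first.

[0,1] N  lex  "dog"
[1,2] (NP\N)\N  lex  "the"
[0,2] NP\N  <  k=1
[2,3] (S\(NP\N))/S  lex  "no"
[3,4] N  lex  "map"
[4,5] ((S/PP)\N)/N  lex  "which"
[5,6] N  lex  "built"
[4,6] (S/PP)\N  >  k=5
[3,6] S/PP  <  k=4
[6,7] PP\NP  lex  "river"
[7,8] PP\(PP\NP)  lex  "that"
[6,8] PP  <  k=7
[3,8] S  >  k=6
[2,8] S\(NP\N)  >  k=3
[0,8] S  <  k=2

[0,8] S   <
  [0,2] NP\N   <
    [0,1] "dog" : N
    [1,2] "the" : (NP\N)\N
  [2,8] S\(NP\N)   >
    [2,3] "no" : (S\(NP\N))/S
    [3,8] S   >
      [3,6] S/PP   <
        [3,4] "map" : N
        [4,6] (S/PP)\N   >
          [4,5] "which" : ((S/PP)\N)/N
          [5,6] "built" : N
      [6,8] PP   <
        [6,7] "river" : PP\NP
        [7,8] "that" : PP\(PP\NP)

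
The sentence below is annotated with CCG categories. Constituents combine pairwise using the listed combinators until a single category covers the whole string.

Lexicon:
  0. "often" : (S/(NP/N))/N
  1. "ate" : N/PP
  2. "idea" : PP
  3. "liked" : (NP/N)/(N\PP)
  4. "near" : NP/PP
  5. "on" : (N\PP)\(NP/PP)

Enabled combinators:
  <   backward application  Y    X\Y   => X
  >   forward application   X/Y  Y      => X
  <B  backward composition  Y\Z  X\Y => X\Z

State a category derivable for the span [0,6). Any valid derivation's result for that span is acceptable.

S

[0,6] S   >
  [0,3] S/(NP/N)   >
    [0,1] "often" : (S/(NP/N))/N
    [1,3] N   >
      [1,2] "ate" : N/PP
      [2,3] "idea" : PP
  [3,6] NP/N   >
    [3,4] "liked" : (NP/N)/(N\PP)
    [4,6] N\PP   <
      [4,5] "near" : NP/PP
      [5,6] "on" : (N\PP)\(NP/PP)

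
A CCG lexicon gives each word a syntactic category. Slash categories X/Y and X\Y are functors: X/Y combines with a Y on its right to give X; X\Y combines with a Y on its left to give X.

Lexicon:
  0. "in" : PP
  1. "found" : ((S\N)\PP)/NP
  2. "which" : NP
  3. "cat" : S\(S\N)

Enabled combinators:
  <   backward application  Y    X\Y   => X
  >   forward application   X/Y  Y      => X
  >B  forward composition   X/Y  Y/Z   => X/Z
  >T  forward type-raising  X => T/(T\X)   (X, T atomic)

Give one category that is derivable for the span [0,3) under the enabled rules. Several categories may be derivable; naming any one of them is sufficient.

[0,4] S   <
  [0,3] S\N   <
    [0,1] "in" : PP
    [1,3] (S\N)\PP   >
      [1,2] "found" : ((S\N)\PP)/NP
      [2,3] "which" : NP
  [3,4] "cat" : S\(S\N)

S\N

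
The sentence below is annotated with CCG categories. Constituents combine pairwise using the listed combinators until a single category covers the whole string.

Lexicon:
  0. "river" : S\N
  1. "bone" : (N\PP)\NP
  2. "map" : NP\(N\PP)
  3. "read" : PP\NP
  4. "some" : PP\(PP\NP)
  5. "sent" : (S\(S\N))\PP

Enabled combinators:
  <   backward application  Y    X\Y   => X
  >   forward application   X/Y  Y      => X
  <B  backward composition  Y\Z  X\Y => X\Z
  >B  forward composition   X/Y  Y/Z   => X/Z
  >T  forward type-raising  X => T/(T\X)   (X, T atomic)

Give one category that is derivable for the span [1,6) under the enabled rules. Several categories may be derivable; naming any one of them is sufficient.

[0,6] S   <
  [0,1] "river" : S\N
  [1,6] S\(S\N)   <
    [1,5] PP   <
      [1,4] PP\NP   <B
        [1,3] NP\NP   <B
          [1,2] "bone" : (N\PP)\NP
          [2,3] "map" : NP\(N\PP)
        [3,4] "read" : PP\NP
      [4,5] "some" : PP\(PP\NP)
    [5,6] "sent" : (S\(S\N))\PP

S\(S\N)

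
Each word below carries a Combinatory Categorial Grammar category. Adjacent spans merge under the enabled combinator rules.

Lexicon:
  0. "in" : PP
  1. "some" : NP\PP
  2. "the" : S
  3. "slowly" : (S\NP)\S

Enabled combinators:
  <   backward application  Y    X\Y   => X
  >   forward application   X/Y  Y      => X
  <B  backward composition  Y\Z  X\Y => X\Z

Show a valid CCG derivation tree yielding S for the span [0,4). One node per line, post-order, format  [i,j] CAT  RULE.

[0,4] S   <
  [0,2] NP   <
    [0,1] "in" : PP
    [1,2] "some" : NP\PP
  [2,4] S\NP   <
    [2,3] "the" : S
    [3,4] "slowly" : (S\NP)\S

[0,1] PP  lex  "in"
[1,2] NP\PP  lex  "some"
[0,2] NP  <  k=1
[2,3] S  lex  "the"
[3,4] (S\NP)\S  lex  "slowly"
[2,4] S\NP  <  k=3
[0,4] S  <  k=2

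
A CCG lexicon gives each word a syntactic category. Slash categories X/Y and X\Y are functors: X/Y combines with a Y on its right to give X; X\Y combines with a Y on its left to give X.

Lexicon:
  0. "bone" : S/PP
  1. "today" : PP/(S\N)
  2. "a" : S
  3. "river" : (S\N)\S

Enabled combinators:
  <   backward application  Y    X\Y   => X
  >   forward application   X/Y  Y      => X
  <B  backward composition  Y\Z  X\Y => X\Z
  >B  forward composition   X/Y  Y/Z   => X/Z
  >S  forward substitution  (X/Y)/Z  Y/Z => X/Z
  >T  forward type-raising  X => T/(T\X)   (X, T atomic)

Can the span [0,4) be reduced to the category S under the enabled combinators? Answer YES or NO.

[0,4] S   >
  [0,1] "bone" : S/PP
  [1,4] PP   >
    [1,2] "today" : PP/(S\N)
    [2,4] S\N   <
      [2,3] "a" : S
      [3,4] "river" : (S\N)\S

YES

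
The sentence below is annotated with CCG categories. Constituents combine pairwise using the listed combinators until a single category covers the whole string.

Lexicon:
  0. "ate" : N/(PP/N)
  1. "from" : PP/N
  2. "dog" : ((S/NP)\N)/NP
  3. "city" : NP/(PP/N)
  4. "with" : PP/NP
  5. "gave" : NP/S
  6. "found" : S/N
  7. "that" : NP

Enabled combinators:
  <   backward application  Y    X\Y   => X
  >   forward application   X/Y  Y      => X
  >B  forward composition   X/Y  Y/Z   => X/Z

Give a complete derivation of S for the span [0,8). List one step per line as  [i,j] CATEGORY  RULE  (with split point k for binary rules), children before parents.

[0,8] S   >
  [0,7] S/NP   <
    [0,2] N   >
      [0,1] "ate" : N/(PP/N)
      [1,2] "from" : PP/N
    [2,7] (S/NP)\N   >
      [2,3] "dog" : ((S/NP)\N)/NP
      [3,7] NP   >
        [3,4] "city" : NP/(PP/N)
        [4,7] PP/N   >B
          [4,5] "with" : PP/NP
          [5,7] NP/N   >B
            [5,6] "gave" : NP/S
            [6,7] "found" : S/N
  [7,8] "that" : NP

[0,1] N/(PP/N)  lex  "ate"
[1,2] PP/N  lex  "from"
[0,2] N  >  k=1
[2,3] ((S/NP)\N)/NP  lex  "dog"
[3,4] NP/(PP/N)  lex  "city"
[4,5] PP/NP  lex  "with"
[5,6] NP/S  lex  "gave"
[6,7] S/N  lex  "found"
[5,7] NP/N  >B  k=6
[4,7] PP/N  >B  k=5
[3,7] NP  >  k=4
[2,7] (S/NP)\N  >  k=3
[0,7] S/NP  <  k=2
[7,8] NP  lex  "that"
[0,8] S  >  k=7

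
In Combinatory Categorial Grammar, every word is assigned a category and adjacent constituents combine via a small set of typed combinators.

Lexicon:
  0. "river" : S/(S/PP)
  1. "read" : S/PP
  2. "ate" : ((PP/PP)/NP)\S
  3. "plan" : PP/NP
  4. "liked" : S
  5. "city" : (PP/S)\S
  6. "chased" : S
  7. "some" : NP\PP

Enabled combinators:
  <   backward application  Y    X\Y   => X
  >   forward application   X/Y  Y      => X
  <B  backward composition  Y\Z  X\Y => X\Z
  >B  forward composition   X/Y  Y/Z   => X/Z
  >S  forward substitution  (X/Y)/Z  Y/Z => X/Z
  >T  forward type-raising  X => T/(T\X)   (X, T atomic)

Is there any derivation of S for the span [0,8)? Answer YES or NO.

NO

S/(S/PP) S/PP ((PP/PP)/NP)\S PP/NP S (PP/S)\S S NP\PP
CKY chart[0,8] = {(PP/PP)/(NP\PP), N/(N\PP), NP/(NP\PP), PP, PP/(NP\NP), PP/(PP\PP), S/(S\PP)}; S ∉ chart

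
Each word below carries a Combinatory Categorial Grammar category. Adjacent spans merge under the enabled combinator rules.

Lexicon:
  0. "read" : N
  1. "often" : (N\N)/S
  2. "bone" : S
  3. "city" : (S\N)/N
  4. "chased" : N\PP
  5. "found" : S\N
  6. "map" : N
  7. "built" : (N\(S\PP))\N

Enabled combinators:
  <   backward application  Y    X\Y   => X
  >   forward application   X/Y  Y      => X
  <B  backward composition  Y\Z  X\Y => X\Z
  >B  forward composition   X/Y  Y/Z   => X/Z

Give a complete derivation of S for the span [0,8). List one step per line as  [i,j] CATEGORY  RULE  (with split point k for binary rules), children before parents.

[0,1] N  lex  "read"
[1,2] (N\N)/S  lex  "often"
[2,3] S  lex  "bone"
[1,3] N\N  >  k=2
[3,4] (S\N)/N  lex  "city"
[4,5] N\PP  lex  "chased"
[5,6] S\N  lex  "found"
[4,6] S\PP  <B  k=5
[6,7] N  lex  "map"
[7,8] (N\(S\PP))\N  lex  "built"
[6,8] N\(S\PP)  <  k=7
[4,8] N  <  k=6
[3,8] S\N  >  k=4
[1,8] S\N  <B  k=3
[0,8] S  <  k=1

[0,8] S   <
  [0,1] "read" : N
  [1,8] S\N   <B
    [1,3] N\N   >
      [1,2] "often" : (N\N)/S
      [2,3] "bone" : S
    [3,8] S\N   >
      [3,4] "city" : (S\N)/N
      [4,8] N   <
        [4,6] S\PP   <B
          [4,5] "chased" : N\PP
          [5,6] "found" : S\N
        [6,8] N\(S\PP)   <
          [6,7] "map" : N
          [7,8] "built" : (N\(S\PP))\N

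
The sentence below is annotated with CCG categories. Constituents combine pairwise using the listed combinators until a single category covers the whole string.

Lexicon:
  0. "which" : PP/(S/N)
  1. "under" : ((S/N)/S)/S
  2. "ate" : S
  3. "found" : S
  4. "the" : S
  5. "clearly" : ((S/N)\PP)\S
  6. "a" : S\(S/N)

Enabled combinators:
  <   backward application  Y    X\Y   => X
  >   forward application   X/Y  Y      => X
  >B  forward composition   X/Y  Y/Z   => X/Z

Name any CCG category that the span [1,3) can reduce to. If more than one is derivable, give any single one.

(S/N)/S

[0,7] S   <
  [0,6] S/N   <
    [0,4] PP   >
      [0,3] PP/S   >B
        [0,1] "which" : PP/(S/N)
        [1,3] (S/N)/S   >
          [1,2] "under" : ((S/N)/S)/S
          [2,3] "ate" : S
      [3,4] "found" : S
    [4,6] (S/N)\PP   <
      [4,5] "the" : S
      [5,6] "clearly" : ((S/N)\PP)\S
  [6,7] "a" : S\(S/N)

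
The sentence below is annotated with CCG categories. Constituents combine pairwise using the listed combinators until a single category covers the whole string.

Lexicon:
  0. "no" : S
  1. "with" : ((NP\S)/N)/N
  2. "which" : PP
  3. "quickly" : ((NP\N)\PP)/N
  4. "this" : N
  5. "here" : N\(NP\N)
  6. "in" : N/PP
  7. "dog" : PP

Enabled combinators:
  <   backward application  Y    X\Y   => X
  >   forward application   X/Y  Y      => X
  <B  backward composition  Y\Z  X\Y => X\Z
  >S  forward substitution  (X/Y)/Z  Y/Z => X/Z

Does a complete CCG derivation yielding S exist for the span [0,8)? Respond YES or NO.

NO

S ((NP\S)/N)/N PP ((NP\N)\PP)/N N N\(NP\N) N/PP PP
CKY chart[0,8] = {NP}; S ∉ chart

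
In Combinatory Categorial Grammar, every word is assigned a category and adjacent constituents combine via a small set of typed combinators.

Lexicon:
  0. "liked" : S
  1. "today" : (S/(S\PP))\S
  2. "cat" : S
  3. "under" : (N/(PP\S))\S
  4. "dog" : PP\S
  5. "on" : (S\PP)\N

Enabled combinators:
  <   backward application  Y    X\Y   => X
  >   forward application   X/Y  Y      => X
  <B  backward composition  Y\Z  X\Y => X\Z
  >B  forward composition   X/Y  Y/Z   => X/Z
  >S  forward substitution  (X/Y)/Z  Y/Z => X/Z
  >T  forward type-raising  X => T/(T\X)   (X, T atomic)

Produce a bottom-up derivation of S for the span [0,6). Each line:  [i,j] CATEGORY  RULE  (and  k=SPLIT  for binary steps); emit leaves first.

[0,1] S  lex  "liked"
[1,2] (S/(S\PP))\S  lex  "today"
[0,2] S/(S\PP)  <  k=1
[2,3] S  lex  "cat"
[3,4] (N/(PP\S))\S  lex  "under"
[2,4] N/(PP\S)  <  k=3
[4,5] PP\S  lex  "dog"
[2,5] N  >  k=4
[5,6] (S\PP)\N  lex  "on"
[2,6] S\PP  <  k=5
[0,6] S  >  k=2

[0,6] S   >
  [0,2] S/(S\PP)   <
    [0,1] "liked" : S
    [1,2] "today" : (S/(S\PP))\S
  [2,6] S\PP   <
    [2,5] N   >
      [2,4] N/(PP\S)   <
        [2,3] "cat" : S
        [3,4] "under" : (N/(PP\S))\S
      [4,5] "dog" : PP\S
    [5,6] "on" : (S\PP)\N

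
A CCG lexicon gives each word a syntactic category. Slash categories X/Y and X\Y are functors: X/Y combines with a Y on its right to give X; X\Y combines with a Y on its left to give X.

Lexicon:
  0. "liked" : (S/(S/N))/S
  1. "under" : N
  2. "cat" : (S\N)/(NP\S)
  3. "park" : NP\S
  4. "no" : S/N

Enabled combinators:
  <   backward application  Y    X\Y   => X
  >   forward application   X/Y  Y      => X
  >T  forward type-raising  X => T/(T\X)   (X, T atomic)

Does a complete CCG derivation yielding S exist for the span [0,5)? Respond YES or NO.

YES

[0,5] S   >
  [0,4] S/(S/N)   >
    [0,1] "liked" : (S/(S/N))/S
    [1,4] S   <
      [1,2] "under" : N
      [2,4] S\N   >
        [2,3] "cat" : (S\N)/(NP\S)
        [3,4] "park" : NP\S
  [4,5] "no" : S/N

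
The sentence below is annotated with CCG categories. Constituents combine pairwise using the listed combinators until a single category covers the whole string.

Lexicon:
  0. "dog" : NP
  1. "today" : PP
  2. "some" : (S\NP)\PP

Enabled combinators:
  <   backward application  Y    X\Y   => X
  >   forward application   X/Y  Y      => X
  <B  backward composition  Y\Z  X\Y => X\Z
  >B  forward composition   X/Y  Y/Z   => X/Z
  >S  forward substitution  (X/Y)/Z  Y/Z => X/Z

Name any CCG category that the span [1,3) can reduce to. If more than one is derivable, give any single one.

[0,3] S   <
  [0,1] "dog" : NP
  [1,3] S\NP   <
    [1,2] "today" : PP
    [2,3] "some" : (S\NP)\PP

S\NP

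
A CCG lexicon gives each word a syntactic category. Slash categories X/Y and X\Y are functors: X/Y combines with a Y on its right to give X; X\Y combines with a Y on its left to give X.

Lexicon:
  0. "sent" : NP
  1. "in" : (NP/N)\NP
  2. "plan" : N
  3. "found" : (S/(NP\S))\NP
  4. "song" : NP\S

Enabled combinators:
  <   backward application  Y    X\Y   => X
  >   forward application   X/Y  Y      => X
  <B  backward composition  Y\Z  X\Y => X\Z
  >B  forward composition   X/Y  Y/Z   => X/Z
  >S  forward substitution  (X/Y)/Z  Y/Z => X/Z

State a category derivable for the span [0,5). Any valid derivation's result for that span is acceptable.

S

[0,5] S   >
  [0,4] S/(NP\S)   <
    [0,3] NP   >
      [0,2] NP/N   <
        [0,1] "sent" : NP
        [1,2] "in" : (NP/N)\NP
      [2,3] "plan" : N
    [3,4] "found" : (S/(NP\S))\NP
  [4,5] "song" : NP\S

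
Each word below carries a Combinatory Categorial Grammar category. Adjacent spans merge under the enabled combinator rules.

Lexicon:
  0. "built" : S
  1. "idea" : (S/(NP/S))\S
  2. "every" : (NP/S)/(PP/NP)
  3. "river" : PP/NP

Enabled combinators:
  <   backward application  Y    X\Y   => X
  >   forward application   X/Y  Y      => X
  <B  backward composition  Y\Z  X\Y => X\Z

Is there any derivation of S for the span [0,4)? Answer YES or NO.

YES

[0,4] S   >
  [0,2] S/(NP/S)   <
    [0,1] "built" : S
    [1,2] "idea" : (S/(NP/S))\S
  [2,4] NP/S   >
    [2,3] "every" : (NP/S)/(PP/NP)
    [3,4] "river" : PP/NP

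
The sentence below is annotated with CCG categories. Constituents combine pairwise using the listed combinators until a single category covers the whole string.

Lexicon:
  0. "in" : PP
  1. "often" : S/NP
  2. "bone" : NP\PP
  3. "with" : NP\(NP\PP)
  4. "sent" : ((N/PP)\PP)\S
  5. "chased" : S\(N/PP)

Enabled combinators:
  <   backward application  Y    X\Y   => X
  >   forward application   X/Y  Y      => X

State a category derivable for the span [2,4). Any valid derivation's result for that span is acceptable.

[0,6] S   <
  [0,5] N/PP   <
    [0,1] "in" : PP
    [1,5] (N/PP)\PP   <
      [1,4] S   >
        [1,2] "often" : S/NP
        [2,4] NP   <
          [2,3] "bone" : NP\PP
          [3,4] "with" : NP\(NP\PP)
      [4,5] "sent" : ((N/PP)\PP)\S
  [5,6] "chased" : S\(N/PP)

NP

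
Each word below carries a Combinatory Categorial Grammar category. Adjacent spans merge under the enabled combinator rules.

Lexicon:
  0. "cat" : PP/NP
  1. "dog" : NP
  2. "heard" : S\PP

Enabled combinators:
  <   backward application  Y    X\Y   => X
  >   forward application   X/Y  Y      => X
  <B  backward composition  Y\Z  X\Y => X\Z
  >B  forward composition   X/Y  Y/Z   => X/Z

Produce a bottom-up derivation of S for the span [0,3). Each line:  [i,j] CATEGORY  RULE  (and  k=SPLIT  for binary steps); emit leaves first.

[0,3] S   <
  [0,2] PP   >
    [0,1] "cat" : PP/NP
    [1,2] "dog" : NP
  [2,3] "heard" : S\PP

[0,1] PP/NP  lex  "cat"
[1,2] NP  lex  "dog"
[0,2] PP  >  k=1
[2,3] S\PP  lex  "heard"
[0,3] S  <  k=2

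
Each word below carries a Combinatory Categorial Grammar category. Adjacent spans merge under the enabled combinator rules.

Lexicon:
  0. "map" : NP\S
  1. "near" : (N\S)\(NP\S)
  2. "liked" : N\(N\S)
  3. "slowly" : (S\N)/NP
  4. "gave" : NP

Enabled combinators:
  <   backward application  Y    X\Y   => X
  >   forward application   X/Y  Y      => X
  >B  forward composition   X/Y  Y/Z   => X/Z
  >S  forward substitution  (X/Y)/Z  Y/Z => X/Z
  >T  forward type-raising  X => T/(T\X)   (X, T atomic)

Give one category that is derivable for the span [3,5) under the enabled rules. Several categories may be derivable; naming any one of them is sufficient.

S\N

[0,5] S   <
  [0,3] N   <
    [0,2] N\S   <
      [0,1] "map" : NP\S
      [1,2] "near" : (N\S)\(NP\S)
    [2,3] "liked" : N\(N\S)
  [3,5] S\N   >
    [3,4] "slowly" : (S\N)/NP
    [4,5] "gave" : NP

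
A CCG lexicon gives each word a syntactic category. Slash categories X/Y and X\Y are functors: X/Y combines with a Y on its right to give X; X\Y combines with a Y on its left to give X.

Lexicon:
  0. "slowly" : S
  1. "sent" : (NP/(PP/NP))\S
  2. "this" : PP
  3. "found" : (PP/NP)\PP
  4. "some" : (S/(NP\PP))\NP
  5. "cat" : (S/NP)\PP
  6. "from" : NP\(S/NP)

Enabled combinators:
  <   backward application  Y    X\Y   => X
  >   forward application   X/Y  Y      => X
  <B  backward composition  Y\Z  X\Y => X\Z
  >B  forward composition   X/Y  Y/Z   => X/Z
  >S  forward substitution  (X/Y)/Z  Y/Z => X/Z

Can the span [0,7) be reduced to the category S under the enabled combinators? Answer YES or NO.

YES

[0,7] S   >
  [0,5] S/(NP\PP)   <
    [0,4] NP   >
      [0,2] NP/(PP/NP)   <
        [0,1] "slowly" : S
        [1,2] "sent" : (NP/(PP/NP))\S
      [2,4] PP/NP   <
        [2,3] "this" : PP
        [3,4] "found" : (PP/NP)\PP
    [4,5] "some" : (S/(NP\PP))\NP
  [5,7] NP\PP   <B
    [5,6] "cat" : (S/NP)\PP
    [6,7] "from" : NP\(S/NP)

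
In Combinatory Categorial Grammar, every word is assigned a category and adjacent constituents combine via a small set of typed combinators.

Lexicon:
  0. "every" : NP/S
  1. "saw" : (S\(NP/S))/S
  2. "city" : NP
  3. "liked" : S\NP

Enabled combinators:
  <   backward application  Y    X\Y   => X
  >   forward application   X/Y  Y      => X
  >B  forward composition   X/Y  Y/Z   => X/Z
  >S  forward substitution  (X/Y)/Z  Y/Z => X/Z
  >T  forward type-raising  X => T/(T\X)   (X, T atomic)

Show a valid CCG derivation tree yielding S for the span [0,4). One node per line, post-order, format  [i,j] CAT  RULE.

[0,4] S   <
  [0,1] "every" : NP/S
  [1,4] S\(NP/S)   >
    [1,2] "saw" : (S\(NP/S))/S
    [2,4] S   <
      [2,3] "city" : NP
      [3,4] "liked" : S\NP

[0,1] NP/S  lex  "every"
[1,2] (S\(NP/S))/S  lex  "saw"
[2,3] NP  lex  "city"
[3,4] S\NP  lex  "liked"
[2,4] S  <  k=3
[1,4] S\(NP/S)  >  k=2
[0,4] S  <  k=1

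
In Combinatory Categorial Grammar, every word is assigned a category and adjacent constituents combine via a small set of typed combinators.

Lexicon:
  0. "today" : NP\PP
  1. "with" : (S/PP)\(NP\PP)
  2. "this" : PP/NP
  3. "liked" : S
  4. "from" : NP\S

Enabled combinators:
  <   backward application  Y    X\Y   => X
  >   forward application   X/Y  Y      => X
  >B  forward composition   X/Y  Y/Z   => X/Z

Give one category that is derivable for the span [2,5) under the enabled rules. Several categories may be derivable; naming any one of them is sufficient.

[0,5] S   >
  [0,2] S/PP   <
    [0,1] "today" : NP\PP
    [1,2] "with" : (S/PP)\(NP\PP)
  [2,5] PP   >
    [2,3] "this" : PP/NP
    [3,5] NP   <
      [3,4] "liked" : S
      [4,5] "from" : NP\S

PP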